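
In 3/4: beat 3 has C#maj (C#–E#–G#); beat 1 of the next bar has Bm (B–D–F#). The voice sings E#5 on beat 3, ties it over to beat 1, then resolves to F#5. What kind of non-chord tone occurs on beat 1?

Retardation.

The harmony at that moment is B minor triad (B, D, F#); E#5 is not a chord tone.
It is held over (the same pitch as the preceding E#5) and left by step up to F#5.
Held over from the previous chord and resolving up by step — a retardation.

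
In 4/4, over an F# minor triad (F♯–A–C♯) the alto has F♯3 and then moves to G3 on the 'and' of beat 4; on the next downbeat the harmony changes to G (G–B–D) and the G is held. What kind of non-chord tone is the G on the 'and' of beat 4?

The harmony at that moment is F♯ minor triad (F♯, A, C♯); G3 is not a chord tone.
It is approached by step up from F♯3 and then sustained as the same pitch into the next harmony.
Arriving early and becoming a chord tone when the harmony changes — an anticipation.

Anticipation.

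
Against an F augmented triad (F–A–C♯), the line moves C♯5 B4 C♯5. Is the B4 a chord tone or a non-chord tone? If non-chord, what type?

Non-chord tone — a neighbor tone.

The harmony at that moment is F augmented triad (F, A, C♯); B4 is not a chord tone.
It is approached by step down from C♯5 and left by step up to C♯5.
Step away and step back to the same note — a neighbor tone (lower neighbor).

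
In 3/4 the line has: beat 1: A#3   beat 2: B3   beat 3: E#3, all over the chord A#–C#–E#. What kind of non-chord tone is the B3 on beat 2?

Escape tone.

The harmony at that moment is A# minor triad (A#, C#, E#); B3 is not a chord tone.
It is approached by step up from A#3 and left by leap down to E#3.
Step in, leap out, on a weak beat — an escape tone.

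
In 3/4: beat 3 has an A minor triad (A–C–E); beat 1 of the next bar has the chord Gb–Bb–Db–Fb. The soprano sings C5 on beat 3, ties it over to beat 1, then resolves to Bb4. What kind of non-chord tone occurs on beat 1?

The harmony at that moment is Gb dominant seventh chord (Gb, Bb, Db, Fb); C5 is not a chord tone.
It is held over (the same pitch as the preceding C5) and left by step down to Bb4.
Held over from the previous chord and resolving down by step — a suspension.

Suspension.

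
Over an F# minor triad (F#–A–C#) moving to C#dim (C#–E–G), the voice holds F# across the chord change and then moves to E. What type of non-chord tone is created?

The harmony at that moment is C# diminished triad (C#, E, G); F# is not a chord tone.
It is held over (the same pitch as the preceding F#) and left by step down to E.
Held over from the previous chord and resolving down by step — a suspension.

F# is a suspension.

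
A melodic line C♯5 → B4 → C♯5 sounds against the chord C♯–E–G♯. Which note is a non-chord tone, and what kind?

The harmony at that moment is C♯ minor triad (C♯, E, G♯); B4 is not a chord tone.
It is approached by step down from C♯5 and left by step up to C♯5.
Step away and step back to the same note — a neighbor tone (lower neighbor).

B4 is a neighbor tone.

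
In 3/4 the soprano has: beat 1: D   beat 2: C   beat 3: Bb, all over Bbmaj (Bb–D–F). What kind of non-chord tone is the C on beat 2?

Passing tone.

The harmony at that moment is Bb major triad (Bb, D, F); C is not a chord tone.
It is approached by step down from D and left by step down to Bb.
Step in, step out in the same direction — a passing tone.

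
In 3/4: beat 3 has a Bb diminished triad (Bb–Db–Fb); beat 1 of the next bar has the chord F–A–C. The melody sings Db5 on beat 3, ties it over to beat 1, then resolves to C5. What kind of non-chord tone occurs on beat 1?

The harmony at that moment is F major triad (F, A, C); Db5 is not a chord tone.
It is held over (the same pitch as the preceding Db5) and left by step down to C5.
Held over from the previous chord and resolving down by step — a suspension.

Suspension.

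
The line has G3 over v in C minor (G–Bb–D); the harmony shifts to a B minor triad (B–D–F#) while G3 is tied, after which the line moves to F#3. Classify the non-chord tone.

G3 is a suspension.

The harmony at that moment is B minor triad (B, D, F#); G3 is not a chord tone.
It is held over (the same pitch as the preceding G3) and left by step down to F#3.
Held over from the previous chord and resolving down by step — a suspension.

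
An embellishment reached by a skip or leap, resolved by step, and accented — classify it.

Approach: by leap. Departure: by step. Metric position: strong.
Leap in, step out, in a metrically strong position — an appoggiatura. (It is the mirror image of the escape tone, which steps in and leaps out from a weak position.)

Appoggiatura.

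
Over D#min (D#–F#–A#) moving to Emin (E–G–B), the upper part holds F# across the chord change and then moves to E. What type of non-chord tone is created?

F# is a suspension.

The harmony at that moment is E minor triad (E, G, B); F# is not a chord tone.
It is held over (the same pitch as the preceding F#) and left by step down to E.
Held over from the previous chord and resolving down by step — a suspension.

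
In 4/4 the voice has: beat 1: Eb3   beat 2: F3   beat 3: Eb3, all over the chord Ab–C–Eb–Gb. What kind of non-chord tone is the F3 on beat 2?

Upper neighbor tone.

The harmony at that moment is Ab dominant seventh chord (Ab, C, Eb, Gb); F3 is not a chord tone.
It is approached by step up from Eb3 and left by step down to Eb3.
Step away and step back to the same note — a neighbor tone (upper neighbor).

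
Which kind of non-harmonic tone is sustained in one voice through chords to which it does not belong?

Pedal tone.

Approach: none. Departure: none — a single pitch is sustained while the chords change around it, passing through harmonies that do not contain it.
No melodic motion at all; the dissonance is created entirely by the moving harmonies against the stationary note — a pedal tone (pedal point).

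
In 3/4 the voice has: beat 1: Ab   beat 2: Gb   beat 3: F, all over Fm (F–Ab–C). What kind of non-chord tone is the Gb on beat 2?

Passing tone.

The harmony at that moment is F minor triad (F, Ab, C); Gb is not a chord tone.
It is approached by step down from Ab and left by step down to F.
Step in, step out in the same direction — a passing tone.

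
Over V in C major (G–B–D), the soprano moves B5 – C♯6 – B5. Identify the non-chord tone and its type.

C♯6 is a neighbor tone.

The harmony at that moment is G major triad (G, B, D); C♯6 is not a chord tone.
It is approached by step up from B5 and left by step down to B5.
Step away and step back to the same note — a neighbor tone (upper neighbor).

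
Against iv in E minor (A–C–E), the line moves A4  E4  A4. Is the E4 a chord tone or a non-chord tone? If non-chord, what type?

Chord tone (the fifth of A minor triad).

A minor triad contains A, C, E; E is the fifth, so it is a chord tone.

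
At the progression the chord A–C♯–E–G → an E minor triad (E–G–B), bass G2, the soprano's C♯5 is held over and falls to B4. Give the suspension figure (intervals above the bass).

4–3 suspension.

At the second chord the bass is G2. The suspended C♯5 lies a fourth above the bass; after resolving down by step to B4, the interval above the bass becomes a third.
Suspension figures are named by those two intervals: 4–3.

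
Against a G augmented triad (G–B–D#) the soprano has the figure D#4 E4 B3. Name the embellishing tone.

E4 is an escape tone.

The harmony at that moment is G augmented triad (G, B, D#); E4 is not a chord tone.
It is approached by step up from D#4 and left by leap down to B3.
Step in, leap out — an escape tone.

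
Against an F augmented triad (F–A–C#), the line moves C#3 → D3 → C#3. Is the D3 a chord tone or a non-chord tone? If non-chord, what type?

Non-chord tone — a neighbor tone.

The harmony at that moment is F augmented triad (F, A, C#); D3 is not a chord tone.
It is approached by step up from C#3 and left by step down to C#3.
Step away and step back to the same note — a neighbor tone (upper neighbor).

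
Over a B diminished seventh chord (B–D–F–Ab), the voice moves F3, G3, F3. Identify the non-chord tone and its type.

G3 is a neighbor tone.

The harmony at that moment is B diminished seventh chord (B, D, F, Ab); G3 is not a chord tone.
It is approached by step up from F3 and left by step down to F3.
Step away and step back to the same note — a neighbor tone (upper neighbor).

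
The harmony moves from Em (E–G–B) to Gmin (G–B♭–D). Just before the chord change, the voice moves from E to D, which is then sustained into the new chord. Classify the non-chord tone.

The harmony at that moment is E minor triad (E, G, B); D is not a chord tone.
It is approached by step down from E and then sustained as the same pitch into the next harmony.
Arriving early and becoming a chord tone when the harmony changes — an anticipation.

D is an anticipation.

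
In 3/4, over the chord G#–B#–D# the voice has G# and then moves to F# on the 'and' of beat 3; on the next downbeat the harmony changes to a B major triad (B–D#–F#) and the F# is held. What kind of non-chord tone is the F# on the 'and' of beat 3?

Anticipation.

The harmony at that moment is G# major triad (G#, B#, D#); F# is not a chord tone.
It is approached by step down from G# and then sustained as the same pitch into the next harmony.
Arriving early and becoming a chord tone when the harmony changes — an anticipation.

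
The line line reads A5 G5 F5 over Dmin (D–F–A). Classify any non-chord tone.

G5 is a passing tone.

The harmony at that moment is D minor triad (D, F, A); G5 is not a chord tone.
It is approached by step down from A5 and left by step down to F5.
Step in, step out in the same direction — a passing tone.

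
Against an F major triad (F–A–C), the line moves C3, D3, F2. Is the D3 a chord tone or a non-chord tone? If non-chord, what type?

The harmony at that moment is F major triad (F, A, C); D3 is not a chord tone.
It is approached by step up from C3 and left by leap down to F2.
Step in, leap out — an escape tone.

Non-chord tone — an escape tone.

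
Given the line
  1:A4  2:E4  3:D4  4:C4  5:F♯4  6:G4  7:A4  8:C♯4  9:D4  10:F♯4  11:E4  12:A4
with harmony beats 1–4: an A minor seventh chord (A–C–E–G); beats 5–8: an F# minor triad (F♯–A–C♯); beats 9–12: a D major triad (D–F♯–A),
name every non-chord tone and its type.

D4 (beat 3) — passing tone; G4 (beat 6) — passing tone; E4 (beat 11) — escape tone.

The harmony at that moment is A minor seventh chord (A, C, E, G); D4 is not a chord tone.
It is approached by step down from E4 and left by step down to C4.
Step in, step out in the same direction — a passing tone.
The harmony at that moment is F♯ minor triad (F♯, A, C♯); G4 is not a chord tone.
It is approached by step up from F♯4 and left by step up to A4.
Step in, step out in the same direction — a passing tone.
The harmony at that moment is D major triad (D, F♯, A); E4 is not a chord tone.
It is approached by step down from F♯4 and left by leap up to A4.
Step in, leap out — an escape tone.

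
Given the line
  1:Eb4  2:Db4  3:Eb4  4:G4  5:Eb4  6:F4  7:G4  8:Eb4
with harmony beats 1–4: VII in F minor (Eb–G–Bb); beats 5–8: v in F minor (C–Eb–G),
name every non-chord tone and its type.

The harmony at that moment is Eb major triad (Eb, G, Bb); Db4 is not a chord tone.
It is approached by step down from Eb4 and left by step up to Eb4.
Step away and step back to the same note — a neighbor tone (lower neighbor).
The harmony at that moment is C minor triad (C, Eb, G); F4 is not a chord tone.
It is approached by step up from Eb4 and left by step up to G4.
Step in, step out in the same direction — a passing tone.

Db4 (beat 2) — neighbor tone; F4 (beat 6) — passing tone.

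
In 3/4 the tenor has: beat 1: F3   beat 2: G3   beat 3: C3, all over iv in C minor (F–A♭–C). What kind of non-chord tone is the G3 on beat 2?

Escape tone.

The harmony at that moment is F minor triad (F, A♭, C); G3 is not a chord tone.
It is approached by step up from F3 and left by leap down to C3.
Step in, leap out, on a weak beat — an escape tone.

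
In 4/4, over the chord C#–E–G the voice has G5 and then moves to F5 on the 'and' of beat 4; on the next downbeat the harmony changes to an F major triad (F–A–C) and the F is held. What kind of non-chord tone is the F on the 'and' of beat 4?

Anticipation.

The harmony at that moment is C# diminished triad (C#, E, G); F5 is not a chord tone.
It is approached by step down from G5 and then sustained as the same pitch into the next harmony.
Arriving early and becoming a chord tone when the harmony changes — an anticipation.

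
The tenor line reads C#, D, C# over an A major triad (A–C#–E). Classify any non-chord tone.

The harmony at that moment is A major triad (A, C#, E); D is not a chord tone.
It is approached by step up from C# and left by step down to C#.
Step away and step back to the same note — a neighbor tone (upper neighbor).

D is a neighbor tone.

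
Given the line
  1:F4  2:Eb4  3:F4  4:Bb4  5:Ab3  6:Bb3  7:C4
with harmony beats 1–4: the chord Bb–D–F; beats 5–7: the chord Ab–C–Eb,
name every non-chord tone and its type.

The harmony at that moment is Bb major triad (Bb, D, F); Eb4 is not a chord tone.
It is approached by step down from F4 and left by step up to F4.
Step away and step back to the same note — a neighbor tone (lower neighbor).
The harmony at that moment is Ab major triad (Ab, C, Eb); Bb3 is not a chord tone.
It is approached by step up from Ab3 and left by step up to C4.
Step in, step out in the same direction — a passing tone.

Eb4 (beat 2) — neighbor tone; Bb3 (beat 6) — passing tone.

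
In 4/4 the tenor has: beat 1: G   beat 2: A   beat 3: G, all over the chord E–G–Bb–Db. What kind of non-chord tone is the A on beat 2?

The harmony at that moment is E diminished seventh chord (E, G, Bb, Db); A is not a chord tone.
It is approached by step up from G and left by step down to G.
Step away and step back to the same note — a neighbor tone (upper neighbor).

Upper neighbor tone.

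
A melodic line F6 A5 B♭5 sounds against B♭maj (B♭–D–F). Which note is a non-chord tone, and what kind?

A5 is an appoggiatura.

The harmony at that moment is B♭ major triad (B♭, D, F); A5 is not a chord tone.
It is approached by leap down from F6 and left by step up to B♭5.
Leap in, step out — an appoggiatura.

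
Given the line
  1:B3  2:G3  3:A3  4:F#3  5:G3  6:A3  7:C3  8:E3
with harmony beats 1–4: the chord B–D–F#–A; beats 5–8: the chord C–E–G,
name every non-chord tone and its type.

G3 (beat 2) — appoggiatura; A3 (beat 6) — escape tone.

The harmony at that moment is B minor seventh chord (B, D, F#, A); G3 is not a chord tone.
It is approached by leap down from B3 and left by step up to A3.
Leap in, step out — an appoggiatura.
The harmony at that moment is C major triad (C, E, G); A3 is not a chord tone.
It is approached by step up from G3 and left by leap down to C3.
Step in, leap out — an escape tone.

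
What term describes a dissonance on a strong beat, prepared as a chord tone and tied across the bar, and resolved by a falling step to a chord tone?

Approach: by preparation — the pitch is first a chord tone, then held (tied or repeated) while the harmony changes under it. Departure: down by step. Metric position: strong.
A prepared dissonance that resolves downward by step — a suspension. (The same figure resolving upward would be a retardation.)

Suspension.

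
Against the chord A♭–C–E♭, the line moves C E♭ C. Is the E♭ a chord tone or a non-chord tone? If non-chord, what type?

Ab major triad contains A♭, C, E♭; E♭ is the fifth, so it is a chord tone.

Chord tone (the fifth of Ab major triad).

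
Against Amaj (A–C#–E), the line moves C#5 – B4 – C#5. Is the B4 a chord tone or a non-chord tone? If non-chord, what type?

The harmony at that moment is A major triad (A, C#, E); B4 is not a chord tone.
It is approached by step down from C#5 and left by step up to C#5.
Step away and step back to the same note — a neighbor tone (lower neighbor).

Non-chord tone — a neighbor tone.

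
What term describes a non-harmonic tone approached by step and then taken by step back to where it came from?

Neighbor tone.

Approach: by step. Departure: by step in the opposite direction, back to the starting pitch.
Stepwise on both sides but reversing to return to the same chord tone — a neighbor tone. (Had it continued onward in the same direction it would be a passing tone instead.)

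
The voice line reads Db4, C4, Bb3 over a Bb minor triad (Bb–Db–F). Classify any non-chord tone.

C4 is a passing tone.

The harmony at that moment is Bb minor triad (Bb, Db, F); C4 is not a chord tone.
It is approached by step down from Db4 and left by step down to Bb3.
Step in, step out in the same direction — a passing tone.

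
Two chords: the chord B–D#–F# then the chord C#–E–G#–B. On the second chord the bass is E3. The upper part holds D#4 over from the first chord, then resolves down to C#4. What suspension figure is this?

At the second chord the bass is E3. The suspended D#4 lies a seventh above the bass; after resolving down by step to C#4, the interval above the bass becomes a sixth.
Suspension figures are named by those two intervals: 7–6.

7–6 suspension.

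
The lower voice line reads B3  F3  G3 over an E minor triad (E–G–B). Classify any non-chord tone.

The harmony at that moment is E minor triad (E, G, B); F3 is not a chord tone.
It is approached by leap down from B3 and left by step up to G3.
Leap in, step out — an appoggiatura.

F3 is an appoggiatura.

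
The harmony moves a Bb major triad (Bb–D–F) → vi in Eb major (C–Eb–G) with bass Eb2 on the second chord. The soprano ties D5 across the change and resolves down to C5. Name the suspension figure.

7–6 suspension.

At the second chord the bass is Eb2. The suspended D5 lies a seventh above the bass; after resolving down by step to C5, the interval above the bass becomes a sixth.
Suspension figures are named by those two intervals: 7–6.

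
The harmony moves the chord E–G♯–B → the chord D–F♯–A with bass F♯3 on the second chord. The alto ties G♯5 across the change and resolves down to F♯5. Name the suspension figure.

At the second chord the bass is F♯3. The suspended G♯5 lies a ninth above the bass; after resolving down by step to F♯5, the interval above the bass becomes an octave.
Suspension figures are named by those two intervals: 9–8.

9–8 suspension.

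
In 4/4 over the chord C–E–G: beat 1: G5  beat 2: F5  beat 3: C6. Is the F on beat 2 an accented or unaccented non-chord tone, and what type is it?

Unaccented escape tone.

The harmony at that moment is C major triad (C, E, G); F5 is not a chord tone.
It is approached by step down from G5 and left by leap up to C6.
Step in, leap out — an escape tone.
It falls on a weak beat, so it is unaccented.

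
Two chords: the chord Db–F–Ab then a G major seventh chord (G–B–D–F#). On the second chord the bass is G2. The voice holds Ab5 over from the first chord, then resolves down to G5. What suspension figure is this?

9–8 suspension.

At the second chord the bass is G2. The suspended Ab5 lies a ninth above the bass; after resolving down by step to G5, the interval above the bass becomes an octave.
Suspension figures are named by those two intervals: 9–8.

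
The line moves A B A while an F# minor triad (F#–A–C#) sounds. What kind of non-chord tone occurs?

B is a neighbor tone.

The harmony at that moment is F# minor triad (F#, A, C#); B is not a chord tone.
It is approached by step up from A and left by step down to A.
Step away and step back to the same note — a neighbor tone (upper neighbor).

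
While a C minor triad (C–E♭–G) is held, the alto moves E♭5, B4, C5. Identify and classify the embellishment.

B4 is an appoggiatura.

The harmony at that moment is C minor triad (C, E♭, G); B4 is not a chord tone.
It is approached by leap down from E♭5 and left by step up to C5.
Leap in, step out — an appoggiatura.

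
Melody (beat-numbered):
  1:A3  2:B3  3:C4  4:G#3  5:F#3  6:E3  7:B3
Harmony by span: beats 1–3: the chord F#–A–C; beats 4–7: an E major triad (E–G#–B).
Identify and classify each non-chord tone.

B3 (beat 2) — passing tone; F#3 (beat 5) — passing tone.

The harmony at that moment is F# diminished triad (F#, A, C); B3 is not a chord tone.
It is approached by step up from A3 and left by step up to C4.
Step in, step out in the same direction — a passing tone.
The harmony at that moment is E major triad (E, G#, B); F#3 is not a chord tone.
It is approached by step down from G#3 and left by step down to E3.
Step in, step out in the same direction — a passing tone.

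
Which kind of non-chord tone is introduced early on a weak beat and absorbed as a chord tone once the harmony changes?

Anticipation.

Approach: ahead of the chord change (typically by step), so it is dissonant against the current harmony. Departure: none — the same pitch is restated or held and is a chord tone of the new harmony.
Dissonant first, consonant once the harmony catches up: the note simply arrives early — an anticipation. (The reverse timing, consonant first and dissonant after the change, would be a suspension or retardation.)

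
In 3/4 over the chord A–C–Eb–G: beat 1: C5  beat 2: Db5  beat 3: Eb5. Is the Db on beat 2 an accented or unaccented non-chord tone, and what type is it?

Unaccented passing tone.

The harmony at that moment is A half-diminished seventh chord (A, C, Eb, G); Db5 is not a chord tone.
It is approached by step up from C5 and left by step up to Eb5.
Step in, step out in the same direction — a passing tone.
It falls on a weak beat, so it is unaccented.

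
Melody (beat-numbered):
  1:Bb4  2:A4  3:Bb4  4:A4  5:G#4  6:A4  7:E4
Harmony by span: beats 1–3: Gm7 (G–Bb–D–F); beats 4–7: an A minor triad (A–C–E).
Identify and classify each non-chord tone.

The harmony at that moment is G minor seventh chord (G, Bb, D, F); A4 is not a chord tone.
It is approached by step down from Bb4 and left by step up to Bb4.
Step away and step back to the same note — a neighbor tone (lower neighbor).
The harmony at that moment is A minor triad (A, C, E); G#4 is not a chord tone.
It is approached by step down from A4 and left by step up to A4.
Step away and step back to the same note — a neighbor tone (lower neighbor).

A4 (beat 2) — neighbor tone; G#4 (beat 5) — neighbor tone.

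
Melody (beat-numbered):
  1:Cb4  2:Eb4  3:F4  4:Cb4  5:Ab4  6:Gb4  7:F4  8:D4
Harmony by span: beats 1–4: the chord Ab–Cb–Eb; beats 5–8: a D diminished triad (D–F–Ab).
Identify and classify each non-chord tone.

The harmony at that moment is Ab minor triad (Ab, Cb, Eb); F4 is not a chord tone.
It is approached by step up from Eb4 and left by leap down to Cb4.
Step in, leap out — an escape tone.
The harmony at that moment is D diminished triad (D, F, Ab); Gb4 is not a chord tone.
It is approached by step down from Ab4 and left by step down to F4.
Step in, step out in the same direction — a passing tone.

F4 (beat 3) — escape tone; Gb4 (beat 6) — passing tone.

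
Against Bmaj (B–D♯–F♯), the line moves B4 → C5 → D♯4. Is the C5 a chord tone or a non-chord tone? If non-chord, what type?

The harmony at that moment is B major triad (B, D♯, F♯); C5 is not a chord tone.
It is approached by step up from B4 and left by leap down to D♯4.
Step in, leap out — an escape tone.

Non-chord tone — an escape tone.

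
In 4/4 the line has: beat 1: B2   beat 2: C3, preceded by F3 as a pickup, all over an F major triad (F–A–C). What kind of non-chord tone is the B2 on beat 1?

Appoggiatura.

The harmony at that moment is F major triad (F, A, C); B2 is not a chord tone.
It is approached by leap down from F3 and left by step up to C3.
Leap in, step out, metrically accented — an appoggiatura.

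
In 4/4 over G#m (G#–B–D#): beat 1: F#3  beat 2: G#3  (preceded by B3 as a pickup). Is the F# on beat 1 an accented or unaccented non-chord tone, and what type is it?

Accented appoggiatura.

The harmony at that moment is G# minor triad (G#, B, D#); F#3 is not a chord tone.
It is approached by leap down from B3 and left by step up to G#3.
Leap in, step out — an appoggiatura.
It falls on the downbeat, so it is accented.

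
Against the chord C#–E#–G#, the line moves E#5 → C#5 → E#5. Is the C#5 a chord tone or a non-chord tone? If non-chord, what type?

C# major triad contains C#, E#, G#; C# is the root, so it is a chord tone.

Chord tone (the root of C# major triad).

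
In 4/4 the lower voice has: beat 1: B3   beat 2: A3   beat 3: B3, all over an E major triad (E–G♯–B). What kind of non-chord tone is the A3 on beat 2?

Lower neighbor tone.

The harmony at that moment is E major triad (E, G♯, B); A3 is not a chord tone.
It is approached by step down from B3 and left by step up to B3.
Step away and step back to the same note — a neighbor tone (lower neighbor).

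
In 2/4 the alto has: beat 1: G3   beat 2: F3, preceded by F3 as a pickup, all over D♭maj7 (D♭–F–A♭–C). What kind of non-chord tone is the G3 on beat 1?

The harmony at that moment is D♭ major seventh chord (D♭, F, A♭, C); G3 is not a chord tone.
It is approached by step up from F3 and left by step down to F3.
Step away and step back to the same note — a neighbor tone (upper neighbor).

Upper neighbor tone.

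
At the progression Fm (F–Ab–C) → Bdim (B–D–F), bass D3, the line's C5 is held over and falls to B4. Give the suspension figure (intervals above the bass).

At the second chord the bass is D3. The suspended C5 lies a seventh above the bass; after resolving down by step to B4, the interval above the bass becomes a sixth.
Suspension figures are named by those two intervals: 7–6.

7–6 suspension.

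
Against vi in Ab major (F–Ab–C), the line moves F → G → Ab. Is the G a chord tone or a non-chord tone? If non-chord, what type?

Non-chord tone — a passing tone.

The harmony at that moment is F minor triad (F, Ab, C); G is not a chord tone.
It is approached by step up from F and left by step up to Ab.
Step in, step out in the same direction — a passing tone.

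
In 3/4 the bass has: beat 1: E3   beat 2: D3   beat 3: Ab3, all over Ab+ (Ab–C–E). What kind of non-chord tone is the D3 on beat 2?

Escape tone.

The harmony at that moment is Ab augmented triad (Ab, C, E); D3 is not a chord tone.
It is approached by step down from E3 and left by leap up to Ab3.
Step in, leap out, on a weak beat — an escape tone.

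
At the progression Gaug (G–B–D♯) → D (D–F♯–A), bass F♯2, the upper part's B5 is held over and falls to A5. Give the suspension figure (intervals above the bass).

At the second chord the bass is F♯2. The suspended B5 lies a fourth above the bass; after resolving down by step to A5, the interval above the bass becomes a third.
Suspension figures are named by those two intervals: 4–3.

4–3 suspension.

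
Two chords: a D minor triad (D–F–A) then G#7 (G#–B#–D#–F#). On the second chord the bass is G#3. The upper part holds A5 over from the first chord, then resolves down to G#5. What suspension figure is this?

At the second chord the bass is G#3. The suspended A5 lies a ninth above the bass; after resolving down by step to G#5, the interval above the bass becomes an octave.
Suspension figures are named by those two intervals: 9–8.

9–8 suspension.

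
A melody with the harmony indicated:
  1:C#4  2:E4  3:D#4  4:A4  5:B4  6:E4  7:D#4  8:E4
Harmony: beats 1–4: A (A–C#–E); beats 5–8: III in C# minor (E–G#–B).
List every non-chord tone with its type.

The harmony at that moment is A major triad (A, C#, E); D#4 is not a chord tone.
It is approached by step down from E4 and left by leap up to A4.
Step in, leap out — an escape tone.
The harmony at that moment is E major triad (E, G#, B); D#4 is not a chord tone.
It is approached by step down from E4 and left by step up to E4.
Step away and step back to the same note — a neighbor tone (lower neighbor).

D#4 (beat 3) — escape tone; D#4 (beat 7) — neighbor tone.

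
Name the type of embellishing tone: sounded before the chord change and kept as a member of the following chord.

Anticipation.

Approach: ahead of the chord change (typically by step), so it is dissonant against the current harmony. Departure: none — the same pitch is restated or held and is a chord tone of the new harmony.
Dissonant first, consonant once the harmony catches up: the note simply arrives early — an anticipation. (The reverse timing, consonant first and dissonant after the change, would be a suspension or retardation.)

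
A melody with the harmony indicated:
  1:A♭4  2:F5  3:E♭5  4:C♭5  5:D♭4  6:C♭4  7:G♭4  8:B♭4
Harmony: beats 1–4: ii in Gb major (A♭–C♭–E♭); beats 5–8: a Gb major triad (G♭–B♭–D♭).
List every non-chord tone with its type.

F5 (beat 2) — appoggiatura; C♭4 (beat 6) — escape tone.

The harmony at that moment is A♭ minor triad (A♭, C♭, E♭); F5 is not a chord tone.
It is approached by leap up from A♭4 and left by step down to E♭5.
Leap in, step out — an appoggiatura.
The harmony at that moment is G♭ major triad (G♭, B♭, D♭); C♭4 is not a chord tone.
It is approached by step down from D♭4 and left by leap up to G♭4.
Step in, leap out — an escape tone.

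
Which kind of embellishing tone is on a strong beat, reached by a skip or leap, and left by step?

Appoggiatura.

Approach: by leap. Departure: by step. Metric position: strong.
Leap in, step out, in a metrically strong position — an appoggiatura. (It is the mirror image of the escape tone, which steps in and leaps out from a weak position.)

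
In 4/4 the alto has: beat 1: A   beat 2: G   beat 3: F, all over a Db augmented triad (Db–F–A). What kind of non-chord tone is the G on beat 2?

The harmony at that moment is Db augmented triad (Db, F, A); G is not a chord tone.
It is approached by step down from A and left by step down to F.
Step in, step out in the same direction — a passing tone.

Passing tone.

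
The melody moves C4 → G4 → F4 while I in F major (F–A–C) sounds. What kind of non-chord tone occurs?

G4 is an appoggiatura.

The harmony at that moment is F major triad (F, A, C); G4 is not a chord tone.
It is approached by leap up from C4 and left by step down to F4.
Leap in, step out — an appoggiatura.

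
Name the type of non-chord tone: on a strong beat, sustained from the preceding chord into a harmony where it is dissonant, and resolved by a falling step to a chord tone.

Suspension.

Approach: by preparation — the pitch is first a chord tone, then held (tied or repeated) while the harmony changes under it. Departure: down by step. Metric position: strong.
A prepared dissonance that resolves downward by step — a suspension. (The same figure resolving upward would be a retardation.)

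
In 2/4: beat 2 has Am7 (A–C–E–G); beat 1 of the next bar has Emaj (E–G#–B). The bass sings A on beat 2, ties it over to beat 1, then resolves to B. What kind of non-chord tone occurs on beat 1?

Retardation.

The harmony at that moment is E major triad (E, G#, B); A is not a chord tone.
It is held over (the same pitch as the preceding A) and left by step up to B.
Held over from the previous chord and resolving up by step — a retardation.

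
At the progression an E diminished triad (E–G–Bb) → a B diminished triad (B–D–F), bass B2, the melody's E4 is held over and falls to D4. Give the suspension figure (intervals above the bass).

4–3 suspension.

At the second chord the bass is B2. The suspended E4 lies a fourth above the bass; after resolving down by step to D4, the interval above the bass becomes a third.
Suspension figures are named by those two intervals: 4–3.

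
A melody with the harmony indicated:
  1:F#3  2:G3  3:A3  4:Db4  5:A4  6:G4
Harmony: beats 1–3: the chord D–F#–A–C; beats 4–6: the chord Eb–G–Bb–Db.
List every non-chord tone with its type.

The harmony at that moment is D dominant seventh chord (D, F#, A, C); G3 is not a chord tone.
It is approached by step up from F#3 and left by step up to A3.
Step in, step out in the same direction — a passing tone.
The harmony at that moment is Eb dominant seventh chord (Eb, G, Bb, Db); A4 is not a chord tone.
It is approached by leap up from Db4 and left by step down to G4.
Leap in, step out — an appoggiatura.

G3 (beat 2) — passing tone; A4 (beat 5) — appoggiatura.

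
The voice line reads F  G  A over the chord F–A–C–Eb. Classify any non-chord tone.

G is a passing tone.

The harmony at that moment is F dominant seventh chord (F, A, C, Eb); G is not a chord tone.
It is approached by step up from F and left by step up to A.
Step in, step out in the same direction — a passing tone.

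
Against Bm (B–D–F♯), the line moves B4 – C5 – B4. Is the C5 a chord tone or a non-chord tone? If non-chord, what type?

Non-chord tone — a neighbor tone.

The harmony at that moment is B minor triad (B, D, F♯); C5 is not a chord tone.
It is approached by step up from B4 and left by step down to B4.
Step away and step back to the same note — a neighbor tone (upper neighbor).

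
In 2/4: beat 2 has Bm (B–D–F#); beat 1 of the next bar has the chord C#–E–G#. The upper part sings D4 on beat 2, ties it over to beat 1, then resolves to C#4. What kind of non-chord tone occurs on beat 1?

The harmony at that moment is C# minor triad (C#, E, G#); D4 is not a chord tone.
It is held over (the same pitch as the preceding D4) and left by step down to C#4.
Held over from the previous chord and resolving down by step — a suspension.

Suspension.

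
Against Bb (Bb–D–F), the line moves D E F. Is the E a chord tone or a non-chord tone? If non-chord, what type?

The harmony at that moment is Bb major triad (Bb, D, F); E is not a chord tone.
It is approached by step up from D and left by step up to F.
Step in, step out in the same direction — a passing tone.

Non-chord tone — a passing tone.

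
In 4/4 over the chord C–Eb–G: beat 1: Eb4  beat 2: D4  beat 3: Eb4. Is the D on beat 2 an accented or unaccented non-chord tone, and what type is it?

The harmony at that moment is C minor triad (C, Eb, G); D4 is not a chord tone.
It is approached by step down from Eb4 and left by step up to Eb4.
Step away and step back to the same note — a neighbor tone (lower neighbor).
It falls on a weak beat, so it is unaccented.

Unaccented neighbor tone.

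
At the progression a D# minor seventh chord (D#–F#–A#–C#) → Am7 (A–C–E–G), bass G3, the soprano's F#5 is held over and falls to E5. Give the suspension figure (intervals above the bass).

At the second chord the bass is G3. The suspended F#5 lies a seventh above the bass; after resolving down by step to E5, the interval above the bass becomes a sixth.
Suspension figures are named by those two intervals: 7–6.

7–6 suspension.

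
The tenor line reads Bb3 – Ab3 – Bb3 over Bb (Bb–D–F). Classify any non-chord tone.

The harmony at that moment is Bb major triad (Bb, D, F); Ab3 is not a chord tone.
It is approached by step down from Bb3 and left by step up to Bb3.
Step away and step back to the same note — a neighbor tone (lower neighbor).

Ab3 is a neighbor tone.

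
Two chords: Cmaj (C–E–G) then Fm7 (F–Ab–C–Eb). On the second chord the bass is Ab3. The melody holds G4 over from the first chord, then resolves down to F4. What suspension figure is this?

At the second chord the bass is Ab3. The suspended G4 lies a seventh above the bass; after resolving down by step to F4, the interval above the bass becomes a sixth.
Suspension figures are named by those two intervals: 7–6.

7–6 suspension.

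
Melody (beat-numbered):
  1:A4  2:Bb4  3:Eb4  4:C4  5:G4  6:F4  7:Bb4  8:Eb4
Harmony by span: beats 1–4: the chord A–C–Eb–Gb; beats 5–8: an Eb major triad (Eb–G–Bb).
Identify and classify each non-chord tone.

Bb4 (beat 2) — escape tone; F4 (beat 6) — escape tone.

The harmony at that moment is A diminished seventh chord (A, C, Eb, Gb); Bb4 is not a chord tone.
It is approached by step up from A4 and left by leap down to Eb4.
Step in, leap out — an escape tone.
The harmony at that moment is Eb major triad (Eb, G, Bb); F4 is not a chord tone.
It is approached by step down from G4 and left by leap up to Bb4.
Step in, leap out — an escape tone.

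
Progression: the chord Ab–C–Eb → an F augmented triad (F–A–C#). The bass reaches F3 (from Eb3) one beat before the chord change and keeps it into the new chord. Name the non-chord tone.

F3 is an anticipation.

The harmony at that moment is Ab major triad (Ab, C, Eb); F3 is not a chord tone.
It is approached by step up from Eb3 and then sustained as the same pitch into the next harmony.
Arriving early and becoming a chord tone when the harmony changes — an anticipation.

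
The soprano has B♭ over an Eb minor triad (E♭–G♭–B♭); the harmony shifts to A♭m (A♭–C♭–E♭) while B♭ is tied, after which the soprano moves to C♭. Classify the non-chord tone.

The harmony at that moment is A♭ minor triad (A♭, C♭, E♭); B♭ is not a chord tone.
It is held over (the same pitch as the preceding B♭) and left by step up to C♭.
Held over from the previous chord and resolving up by step — a retardation.

B♭ is a retardation.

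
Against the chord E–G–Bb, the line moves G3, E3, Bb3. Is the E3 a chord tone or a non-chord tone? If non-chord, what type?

E diminished triad contains E, G, Bb; E is the root, so it is a chord tone.

Chord tone (the root of E diminished triad).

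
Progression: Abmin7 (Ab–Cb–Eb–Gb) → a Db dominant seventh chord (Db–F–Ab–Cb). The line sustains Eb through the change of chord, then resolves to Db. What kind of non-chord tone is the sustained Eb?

Eb is a suspension.

The harmony at that moment is Db dominant seventh chord (Db, F, Ab, Cb); Eb is not a chord tone.
It is held over (the same pitch as the preceding Eb) and left by step down to Db.
Held over from the previous chord and resolving down by step — a suspension.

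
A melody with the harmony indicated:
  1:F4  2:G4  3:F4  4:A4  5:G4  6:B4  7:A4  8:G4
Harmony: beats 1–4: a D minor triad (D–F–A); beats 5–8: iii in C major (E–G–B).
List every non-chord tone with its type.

The harmony at that moment is D minor triad (D, F, A); G4 is not a chord tone.
It is approached by step up from F4 and left by step down to F4.
Step away and step back to the same note — a neighbor tone (upper neighbor).
The harmony at that moment is E minor triad (E, G, B); A4 is not a chord tone.
It is approached by step down from B4 and left by step down to G4.
Step in, step out in the same direction — a passing tone.

G4 (beat 2) — neighbor tone; A4 (beat 7) — passing tone.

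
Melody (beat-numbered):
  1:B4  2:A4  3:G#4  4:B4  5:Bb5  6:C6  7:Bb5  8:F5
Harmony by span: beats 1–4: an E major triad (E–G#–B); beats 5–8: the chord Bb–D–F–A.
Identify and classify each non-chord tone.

A4 (beat 2) — passing tone; C6 (beat 6) — neighbor tone.

The harmony at that moment is E major triad (E, G#, B); A4 is not a chord tone.
It is approached by step down from B4 and left by step down to G#4.
Step in, step out in the same direction — a passing tone.
The harmony at that moment is Bb major seventh chord (Bb, D, F, A); C6 is not a chord tone.
It is approached by step up from Bb5 and left by step down to Bb5.
Step away and step back to the same note — a neighbor tone (upper neighbor).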